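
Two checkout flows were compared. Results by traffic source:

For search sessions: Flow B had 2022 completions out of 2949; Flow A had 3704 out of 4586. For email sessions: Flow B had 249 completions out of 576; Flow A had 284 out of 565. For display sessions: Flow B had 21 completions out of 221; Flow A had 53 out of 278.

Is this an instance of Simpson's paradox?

Search: Flow B 2022/2949 = 68.6%, Flow A 3704/4586 = 80.8% → Flow A
Email: Flow B 249/576 = 43.2%, Flow A 284/565 = 50.3% → Flow A
Display: Flow B 21/221 = 9.5%, Flow A 53/278 = 19.1% → Flow A
Overall: Flow B 2292/3746 = 61.2%, Flow A 4041/5429 = 74.4% → Flow A
Flow A wins overall and in every traffic group — no reversal.

No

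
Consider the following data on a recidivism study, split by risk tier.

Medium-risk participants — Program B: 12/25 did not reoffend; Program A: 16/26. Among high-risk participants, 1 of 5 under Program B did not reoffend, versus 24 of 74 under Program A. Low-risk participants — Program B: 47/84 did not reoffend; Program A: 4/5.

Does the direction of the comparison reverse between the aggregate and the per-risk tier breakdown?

Yes

Medium-risk: Program B 12/25 = 48.0%, Program A 16/26 = 61.5% → Program A
High-risk: Program B 1/5 = 20.0%, Program A 24/74 = 32.4% → Program A
Low-risk: Program B 47/84 = 56.0%, Program A 4/5 = 80.0% → Program A
Overall: Program B 60/114 = 52.6%, Program A 44/105 = 41.9% → Program B
Program A wins each risk group but Program B wins overall — the comparison reverses. Program A's participants skew toward high-risk, which has a lower base rate.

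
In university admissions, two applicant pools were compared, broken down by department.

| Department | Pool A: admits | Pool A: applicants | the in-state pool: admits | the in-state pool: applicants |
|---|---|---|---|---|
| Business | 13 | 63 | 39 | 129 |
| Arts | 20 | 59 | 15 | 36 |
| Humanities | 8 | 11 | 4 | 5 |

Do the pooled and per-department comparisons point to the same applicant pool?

Yes

Business: Pool A 13/63 = 20.6%, the in-state pool 39/129 = 30.2% → the in-state pool
Arts: Pool A 20/59 = 33.9%, the in-state pool 15/36 = 41.7% → the in-state pool
Humanities: Pool A 8/11 = 72.7%, the in-state pool 4/5 = 80.0% → the in-state pool
Overall: Pool A 41/133 = 30.8%, the in-state pool 58/170 = 34.1% → the in-state pool
The in-state pool wins overall and in every department group — no reversal.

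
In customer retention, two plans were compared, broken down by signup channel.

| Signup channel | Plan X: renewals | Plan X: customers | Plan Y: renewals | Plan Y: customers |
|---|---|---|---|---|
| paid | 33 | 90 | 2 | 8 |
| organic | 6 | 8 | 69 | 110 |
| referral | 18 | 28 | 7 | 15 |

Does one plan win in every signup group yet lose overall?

Yes

Paid: Plan X 33/90 = 36.7%, Plan Y 2/8 = 25.0% → Plan X
Organic: Plan X 6/8 = 75.0%, Plan Y 69/110 = 62.7% → Plan X
Referral: Plan X 18/28 = 64.3%, Plan Y 7/15 = 46.7% → Plan X
Overall: Plan X 57/126 = 45.2%, Plan Y 78/133 = 58.6% → Plan Y
Plan X wins each signup group but Plan Y wins overall — the comparison reverses. Plan X's customers skew toward paid, which has a lower base rate.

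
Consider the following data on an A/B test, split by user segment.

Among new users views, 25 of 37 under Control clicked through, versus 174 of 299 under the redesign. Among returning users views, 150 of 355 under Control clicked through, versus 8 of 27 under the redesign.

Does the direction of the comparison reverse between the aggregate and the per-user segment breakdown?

New users: Control 25/37 = 67.6%, the redesign 174/299 = 58.2% → Control
Returning users: Control 150/355 = 42.3%, the redesign 8/27 = 29.6% → Control
Overall: Control 175/392 = 44.6%, the redesign 182/326 = 55.8% → the redesign
Control wins each user group but the redesign wins overall — the comparison reverses. Control's views skew toward returning users, which has a lower base rate.

Yes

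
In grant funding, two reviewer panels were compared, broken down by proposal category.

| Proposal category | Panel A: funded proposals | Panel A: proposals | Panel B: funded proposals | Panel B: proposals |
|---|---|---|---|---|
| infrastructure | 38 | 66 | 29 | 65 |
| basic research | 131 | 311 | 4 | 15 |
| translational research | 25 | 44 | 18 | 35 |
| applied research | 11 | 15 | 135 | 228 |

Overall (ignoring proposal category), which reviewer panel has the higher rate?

Infrastructure: Panel A 38/66 = 57.6%, Panel B 29/65 = 44.6% → Panel A
Basic research: Panel A 131/311 = 42.1%, Panel B 4/15 = 26.7% → Panel A
Translational research: Panel A 25/44 = 56.8%, Panel B 18/35 = 51.4% → Panel A
Applied research: Panel A 11/15 = 73.3%, Panel B 135/228 = 59.2% → Panel A
Overall: Panel A 205/436 = 47.0%, Panel B 186/343 = 54.2% → Panel B
(Panel A wins every proposal group but Panel B wins overall — Panel A's proposals skew toward the low-rate basic research group.)

Panel B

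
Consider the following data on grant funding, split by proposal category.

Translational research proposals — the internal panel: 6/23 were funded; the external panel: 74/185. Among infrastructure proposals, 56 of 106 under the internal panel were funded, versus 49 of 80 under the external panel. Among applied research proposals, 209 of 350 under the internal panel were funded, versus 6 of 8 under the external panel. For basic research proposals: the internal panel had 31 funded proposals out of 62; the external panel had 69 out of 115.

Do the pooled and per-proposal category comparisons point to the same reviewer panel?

No

Translational research: the internal panel 6/23 = 26.1%, the external panel 74/185 = 40.0% → the external panel
Infrastructure: the internal panel 56/106 = 52.8%, the external panel 49/80 = 61.2% → the external panel
Applied research: the internal panel 209/350 = 59.7%, the external panel 6/8 = 75.0% → the external panel
Basic research: the internal panel 31/62 = 50.0%, the external panel 69/115 = 60.0% → the external panel
Overall: the internal panel 302/541 = 55.8%, the external panel 198/388 = 51.0% → the internal panel
The external panel wins each proposal group but the internal panel wins overall — the comparison reverses. The external panel's proposals skew toward translational research, which has a lower base rate.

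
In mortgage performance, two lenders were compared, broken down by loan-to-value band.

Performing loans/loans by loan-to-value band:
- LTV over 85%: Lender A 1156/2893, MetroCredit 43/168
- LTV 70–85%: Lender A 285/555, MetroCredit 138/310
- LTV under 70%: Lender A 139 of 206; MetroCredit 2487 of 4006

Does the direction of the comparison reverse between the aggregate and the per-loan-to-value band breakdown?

LTV over 85%: Lender A 1156/2893 = 40.0%, MetroCredit 43/168 = 25.6% → Lender A
LTV 70–85%: Lender A 285/555 = 51.4%, MetroCredit 138/310 = 44.5% → Lender A
LTV under 70%: Lender A 139/206 = 67.5%, MetroCredit 2487/4006 = 62.1% → Lender A
Overall: Lender A 1580/3654 = 43.2%, MetroCredit 2668/4484 = 59.5% → MetroCredit
Lender A wins each loan-to-value group but MetroCredit wins overall — the comparison reverses. Lender A's loans skew toward LTV over 85%, which has a lower base rate.

Yes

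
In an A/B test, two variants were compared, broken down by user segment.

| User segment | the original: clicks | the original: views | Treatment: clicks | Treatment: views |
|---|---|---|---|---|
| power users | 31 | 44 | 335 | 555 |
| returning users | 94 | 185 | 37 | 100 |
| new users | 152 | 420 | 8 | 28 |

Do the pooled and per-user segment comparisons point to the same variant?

Power users: the original 31/44 = 70.5%, Treatment 335/555 = 60.4% → the original
Returning users: the original 94/185 = 50.8%, Treatment 37/100 = 37.0% → the original
New users: the original 152/420 = 36.2%, Treatment 8/28 = 28.6% → the original
Overall: the original 277/649 = 42.7%, Treatment 380/683 = 55.6% → Treatment
The original wins each user group but Treatment wins overall — the comparison reverses. The original's views skew toward new users, which has a lower base rate.

No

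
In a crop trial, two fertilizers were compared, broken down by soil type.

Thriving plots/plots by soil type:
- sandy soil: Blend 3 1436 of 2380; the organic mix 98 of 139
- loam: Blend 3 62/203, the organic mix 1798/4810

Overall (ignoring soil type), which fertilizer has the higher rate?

Blend 3

Sandy soil: Blend 3 1436/2380 = 60.3%, the organic mix 98/139 = 70.5% → the organic mix
Loam: Blend 3 62/203 = 30.5%, the organic mix 1798/4810 = 37.4% → the organic mix
Overall: Blend 3 1498/2583 = 58.0%, the organic mix 1896/4949 = 38.3% → Blend 3
(The organic mix wins every soil group but Blend 3 wins overall — the organic mix's plots skew toward the low-rate loam group.)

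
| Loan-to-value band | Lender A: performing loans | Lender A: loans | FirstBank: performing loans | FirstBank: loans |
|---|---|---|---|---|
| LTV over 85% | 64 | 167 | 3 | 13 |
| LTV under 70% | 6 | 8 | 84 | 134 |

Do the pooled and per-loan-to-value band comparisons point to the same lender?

No

LTV over 85%: Lender A 64/167 = 38.3%, FirstBank 3/13 = 23.1% → Lender A
LTV under 70%: Lender A 6/8 = 75.0%, FirstBank 84/134 = 62.7% → Lender A
Overall: Lender A 70/175 = 40.0%, FirstBank 87/147 = 59.2% → FirstBank
Lender A wins each loan-to-value group but FirstBank wins overall — the comparison reverses. Lender A's loans skew toward LTV over 85%, which has a lower base rate.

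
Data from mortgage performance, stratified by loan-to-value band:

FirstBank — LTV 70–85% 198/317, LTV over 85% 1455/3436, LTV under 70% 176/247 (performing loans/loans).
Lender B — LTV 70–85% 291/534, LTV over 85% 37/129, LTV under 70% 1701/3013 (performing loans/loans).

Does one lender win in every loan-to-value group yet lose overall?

LTV 70–85%: FirstBank 198/317 = 62.5%, Lender B 291/534 = 54.5% → FirstBank
LTV over 85%: FirstBank 1455/3436 = 42.3%, Lender B 37/129 = 28.7% → FirstBank
LTV under 70%: FirstBank 176/247 = 71.3%, Lender B 1701/3013 = 56.5% → FirstBank
Overall: FirstBank 1829/4000 = 45.7%, Lender B 2029/3676 = 55.2% → Lender B
FirstBank wins each loan-to-value group but Lender B wins overall — the comparison reverses. FirstBank's loans skew toward LTV over 85%, which has a lower base rate.

Yes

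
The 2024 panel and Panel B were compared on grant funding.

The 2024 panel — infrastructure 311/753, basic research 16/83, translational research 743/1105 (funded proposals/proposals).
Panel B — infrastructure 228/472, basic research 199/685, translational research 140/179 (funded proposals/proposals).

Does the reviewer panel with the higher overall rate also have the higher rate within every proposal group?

No

Infrastructure: the 2024 panel 311/753 = 41.3%, Panel B 228/472 = 48.3% → Panel B
Basic research: the 2024 panel 16/83 = 19.3%, Panel B 199/685 = 29.1% → Panel B
Translational research: the 2024 panel 743/1105 = 67.2%, Panel B 140/179 = 78.2% → Panel B
Overall: the 2024 panel 1070/1941 = 55.1%, Panel B 567/1336 = 42.4% → the 2024 panel
Panel B wins each proposal group but the 2024 panel wins overall — the comparison reverses. Panel B's proposals skew toward basic research, which has a lower base rate.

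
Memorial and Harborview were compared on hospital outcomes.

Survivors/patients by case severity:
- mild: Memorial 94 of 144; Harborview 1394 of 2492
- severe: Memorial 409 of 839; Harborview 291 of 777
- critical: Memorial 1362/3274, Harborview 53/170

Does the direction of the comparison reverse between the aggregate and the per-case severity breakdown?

Mild: Memorial 94/144 = 65.3%, Harborview 1394/2492 = 55.9% → Memorial
Severe: Memorial 409/839 = 48.7%, Harborview 291/777 = 37.5% → Memorial
Critical: Memorial 1362/3274 = 41.6%, Harborview 53/170 = 31.2% → Memorial
Overall: Memorial 1865/4257 = 43.8%, Harborview 1738/3439 = 50.5% → Harborview
Memorial wins each case group but Harborview wins overall — the comparison reverses. Memorial's patients skew toward critical, which has a lower base rate.

Yes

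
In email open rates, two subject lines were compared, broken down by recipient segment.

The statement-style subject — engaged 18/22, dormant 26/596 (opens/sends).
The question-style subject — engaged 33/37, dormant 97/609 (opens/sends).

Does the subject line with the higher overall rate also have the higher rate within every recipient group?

Engaged: the statement-style subject 18/22 = 81.8%, the question-style subject 33/37 = 89.2% → the question-style subject
Dormant: the statement-style subject 26/596 = 4.4%, the question-style subject 97/609 = 15.9% → the question-style subject
Overall: the statement-style subject 44/618 = 7.1%, the question-style subject 130/646 = 20.1% → the question-style subject
The question-style subject wins overall and in every recipient group — no reversal.

Yes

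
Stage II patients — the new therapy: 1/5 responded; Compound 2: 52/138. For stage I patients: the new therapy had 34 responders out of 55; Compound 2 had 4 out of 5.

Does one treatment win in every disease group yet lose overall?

Yes

Stage II: the new therapy 1/5 = 20.0%, Compound 2 52/138 = 37.7% → Compound 2
Stage I: the new therapy 34/55 = 61.8%, Compound 2 4/5 = 80.0% → Compound 2
Overall: the new therapy 35/60 = 58.3%, Compound 2 56/143 = 39.2% → the new therapy
Compound 2 wins each disease group but the new therapy wins overall — the comparison reverses. Compound 2's patients skew toward stage II, which has a lower base rate.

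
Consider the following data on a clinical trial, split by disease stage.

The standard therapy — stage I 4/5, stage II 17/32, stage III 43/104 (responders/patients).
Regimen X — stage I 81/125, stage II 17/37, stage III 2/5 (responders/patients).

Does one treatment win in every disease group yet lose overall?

Yes

Stage I: the standard therapy 4/5 = 80.0%, Regimen X 81/125 = 64.8% → the standard therapy
Stage II: the standard therapy 17/32 = 53.1%, Regimen X 17/37 = 45.9% → the standard therapy
Stage III: the standard therapy 43/104 = 41.3%, Regimen X 2/5 = 40.0% → the standard therapy
Overall: the standard therapy 64/141 = 45.4%, Regimen X 100/167 = 59.9% → Regimen X
The standard therapy wins each disease group but Regimen X wins overall — the comparison reverses. The standard therapy's patients skew toward stage III, which has a lower base rate.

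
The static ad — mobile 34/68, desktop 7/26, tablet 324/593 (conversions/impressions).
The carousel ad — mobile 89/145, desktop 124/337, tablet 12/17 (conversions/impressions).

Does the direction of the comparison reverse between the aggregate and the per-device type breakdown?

Yes

Mobile: the static ad 34/68 = 50.0%, the carousel ad 89/145 = 61.4% → the carousel ad
Desktop: the static ad 7/26 = 26.9%, the carousel ad 124/337 = 36.8% → the carousel ad
Tablet: the static ad 324/593 = 54.6%, the carousel ad 12/17 = 70.6% → the carousel ad
Overall: the static ad 365/687 = 53.1%, the carousel ad 225/499 = 45.1% → the static ad
The carousel ad wins each device group but the static ad wins overall — the comparison reverses. The carousel ad's impressions skew toward desktop, which has a lower base rate.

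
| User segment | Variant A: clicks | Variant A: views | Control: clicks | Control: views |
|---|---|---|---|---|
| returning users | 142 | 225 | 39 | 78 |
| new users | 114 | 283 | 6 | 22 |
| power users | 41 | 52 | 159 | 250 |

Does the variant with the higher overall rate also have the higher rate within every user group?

Returning users: Variant A 142/225 = 63.1%, Control 39/78 = 50.0% → Variant A
New users: Variant A 114/283 = 40.3%, Control 6/22 = 27.3% → Variant A
Power users: Variant A 41/52 = 78.8%, Control 159/250 = 63.6% → Variant A
Overall: Variant A 297/560 = 53.0%, Control 204/350 = 58.3% → Control
Variant A wins each user group but Control wins overall — the comparison reverses. Variant A's views skew toward new users, which has a lower base rate.

No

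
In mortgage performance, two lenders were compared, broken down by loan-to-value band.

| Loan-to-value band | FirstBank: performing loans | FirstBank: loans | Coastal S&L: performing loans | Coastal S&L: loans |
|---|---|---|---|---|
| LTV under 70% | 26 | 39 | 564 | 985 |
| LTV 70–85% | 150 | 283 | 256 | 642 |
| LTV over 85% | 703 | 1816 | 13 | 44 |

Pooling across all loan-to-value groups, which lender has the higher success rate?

Coastal S&L

LTV under 70%: FirstBank 26/39 = 66.7%, Coastal S&L 564/985 = 57.3% → FirstBank
LTV 70–85%: FirstBank 150/283 = 53.0%, Coastal S&L 256/642 = 39.9% → FirstBank
LTV over 85%: FirstBank 703/1816 = 38.7%, Coastal S&L 13/44 = 29.5% → FirstBank
Overall: FirstBank 879/2138 = 41.1%, Coastal S&L 833/1671 = 49.9% → Coastal S&L
(FirstBank wins every loan-to-value group but Coastal S&L wins overall — FirstBank's loans skew toward the low-rate LTV over 85% group.)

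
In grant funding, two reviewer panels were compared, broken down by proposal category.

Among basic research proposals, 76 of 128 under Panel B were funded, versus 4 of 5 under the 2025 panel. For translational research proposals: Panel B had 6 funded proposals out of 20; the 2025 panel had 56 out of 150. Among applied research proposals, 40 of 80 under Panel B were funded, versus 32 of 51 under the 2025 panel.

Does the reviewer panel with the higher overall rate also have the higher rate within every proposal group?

No

Basic research: Panel B 76/128 = 59.4%, the 2025 panel 4/5 = 80.0% → the 2025 panel
Translational research: Panel B 6/20 = 30.0%, the 2025 panel 56/150 = 37.3% → the 2025 panel
Applied research: Panel B 40/80 = 50.0%, the 2025 panel 32/51 = 62.7% → the 2025 panel
Overall: Panel B 122/228 = 53.5%, the 2025 panel 92/206 = 44.7% → Panel B
The 2025 panel wins each proposal group but Panel B wins overall — the comparison reverses. The 2025 panel's proposals skew toward translational research, which has a lower base rate.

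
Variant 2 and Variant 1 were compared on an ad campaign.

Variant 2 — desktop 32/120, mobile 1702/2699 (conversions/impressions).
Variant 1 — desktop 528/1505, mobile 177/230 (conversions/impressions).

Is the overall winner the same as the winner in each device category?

No

Desktop: Variant 2 32/120 = 26.7%, Variant 1 528/1505 = 35.1% → Variant 1
Mobile: Variant 2 1702/2699 = 63.1%, Variant 1 177/230 = 77.0% → Variant 1
Overall: Variant 2 1734/2819 = 61.5%, Variant 1 705/1735 = 40.6% → Variant 2
Variant 1 wins each device group but Variant 2 wins overall — the comparison reverses. Variant 1's impressions skew toward desktop, which has a lower base rate.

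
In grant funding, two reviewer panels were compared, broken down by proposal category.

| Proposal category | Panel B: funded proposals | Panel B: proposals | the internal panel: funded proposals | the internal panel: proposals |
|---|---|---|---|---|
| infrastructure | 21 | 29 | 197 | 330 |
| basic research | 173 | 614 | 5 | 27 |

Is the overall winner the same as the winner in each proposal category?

No

Infrastructure: Panel B 21/29 = 72.4%, the internal panel 197/330 = 59.7% → Panel B
Basic research: Panel B 173/614 = 28.2%, the internal panel 5/27 = 18.5% → Panel B
Overall: Panel B 194/643 = 30.2%, the internal panel 202/357 = 56.6% → the internal panel
Panel B wins each proposal group but the internal panel wins overall — the comparison reverses. Panel B's proposals skew toward basic research, which has a lower base rate.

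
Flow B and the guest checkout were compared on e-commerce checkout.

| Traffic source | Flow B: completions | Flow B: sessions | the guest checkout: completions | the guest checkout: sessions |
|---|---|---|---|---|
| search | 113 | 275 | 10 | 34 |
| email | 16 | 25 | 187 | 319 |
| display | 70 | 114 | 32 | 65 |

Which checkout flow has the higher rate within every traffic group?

Flow B

Search: Flow B 113/275 = 41.1%, the guest checkout 10/34 = 29.4% → Flow B
Email: Flow B 16/25 = 64.0%, the guest checkout 187/319 = 58.6% → Flow B
Display: Flow B 70/114 = 61.4%, the guest checkout 32/65 = 49.2% → Flow B
Flow B has the higher rate in all 3 groups.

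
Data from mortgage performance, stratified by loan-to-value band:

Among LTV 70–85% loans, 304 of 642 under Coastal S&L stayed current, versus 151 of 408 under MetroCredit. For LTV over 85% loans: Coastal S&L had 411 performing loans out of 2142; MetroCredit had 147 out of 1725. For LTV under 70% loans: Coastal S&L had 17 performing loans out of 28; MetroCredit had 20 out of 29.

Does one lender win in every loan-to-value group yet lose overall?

LTV 70–85%: Coastal S&L 304/642 = 47.4%, MetroCredit 151/408 = 37.0% → Coastal S&L
LTV over 85%: Coastal S&L 411/2142 = 19.2%, MetroCredit 147/1725 = 8.5% → Coastal S&L
LTV under 70%: Coastal S&L 17/28 = 60.7%, MetroCredit 20/29 = 69.0% → MetroCredit
Overall: Coastal S&L 732/2812 = 26.0%, MetroCredit 318/2162 = 14.7% → Coastal S&L
Neither sweeps: Coastal S&L wins 2 of 3 groups, MetroCredit wins 1. Coastal S&L wins overall but not every group — no Simpson reversal.

No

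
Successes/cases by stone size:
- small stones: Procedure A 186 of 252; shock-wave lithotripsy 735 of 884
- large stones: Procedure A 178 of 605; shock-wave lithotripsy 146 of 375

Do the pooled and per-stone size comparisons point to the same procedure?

Small stones: Procedure A 186/252 = 73.8%, shock-wave lithotripsy 735/884 = 83.1% → shock-wave lithotripsy
Large stones: Procedure A 178/605 = 29.4%, shock-wave lithotripsy 146/375 = 38.9% → shock-wave lithotripsy
Overall: Procedure A 364/857 = 42.5%, shock-wave lithotripsy 881/1259 = 70.0% → shock-wave lithotripsy
Shock-wave lithotripsy wins overall and in every stone group — no reversal.

Yes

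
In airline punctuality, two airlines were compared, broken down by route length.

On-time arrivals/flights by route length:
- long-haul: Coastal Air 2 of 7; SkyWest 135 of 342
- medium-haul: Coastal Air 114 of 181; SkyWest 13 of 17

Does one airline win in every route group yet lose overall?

Yes

Long-haul: Coastal Air 2/7 = 28.6%, SkyWest 135/342 = 39.5% → SkyWest
Medium-haul: Coastal Air 114/181 = 63.0%, SkyWest 13/17 = 76.5% → SkyWest
Overall: Coastal Air 116/188 = 61.7%, SkyWest 148/359 = 41.2% → Coastal Air
SkyWest wins each route group but Coastal Air wins overall — the comparison reverses. SkyWest's flights skew toward long-haul, which has a lower base rate.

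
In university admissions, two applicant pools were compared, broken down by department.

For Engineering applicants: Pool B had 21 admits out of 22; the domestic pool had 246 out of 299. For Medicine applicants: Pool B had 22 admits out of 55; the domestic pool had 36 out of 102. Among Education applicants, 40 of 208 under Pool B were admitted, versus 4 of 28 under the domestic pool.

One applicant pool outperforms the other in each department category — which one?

Pool B

Engineering: Pool B 21/22 = 95.5%, the domestic pool 246/299 = 82.3% → Pool B
Medicine: Pool B 22/55 = 40.0%, the domestic pool 36/102 = 35.3% → Pool B
Education: Pool B 40/208 = 19.2%, the domestic pool 4/28 = 14.3% → Pool B
Pool B has the higher rate in all 3 groups.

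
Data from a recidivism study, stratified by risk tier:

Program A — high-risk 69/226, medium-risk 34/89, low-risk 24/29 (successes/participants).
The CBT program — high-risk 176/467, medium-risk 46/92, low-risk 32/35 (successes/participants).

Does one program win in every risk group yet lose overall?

High-risk: Program A 69/226 = 30.5%, the CBT program 176/467 = 37.7% → the CBT program
Medium-risk: Program A 34/89 = 38.2%, the CBT program 46/92 = 50.0% → the CBT program
Low-risk: Program A 24/29 = 82.8%, the CBT program 32/35 = 91.4% → the CBT program
Overall: Program A 127/344 = 36.9%, the CBT program 254/594 = 42.8% → the CBT program
The CBT program wins overall and in every risk group — no reversal.

No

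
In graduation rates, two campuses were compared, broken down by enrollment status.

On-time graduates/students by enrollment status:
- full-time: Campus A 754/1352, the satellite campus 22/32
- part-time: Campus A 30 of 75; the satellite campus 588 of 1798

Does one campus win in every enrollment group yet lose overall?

Full-time: Campus A 754/1352 = 55.8%, the satellite campus 22/32 = 68.8% → the satellite campus
Part-time: Campus A 30/75 = 40.0%, the satellite campus 588/1798 = 32.7% → Campus A
Overall: Campus A 784/1427 = 54.9%, the satellite campus 610/1830 = 33.3% → Campus A
Neither sweeps: Campus A wins 1 of 2 groups, the satellite campus wins 1. Campus A wins overall but not every group — no Simpson reversal.

No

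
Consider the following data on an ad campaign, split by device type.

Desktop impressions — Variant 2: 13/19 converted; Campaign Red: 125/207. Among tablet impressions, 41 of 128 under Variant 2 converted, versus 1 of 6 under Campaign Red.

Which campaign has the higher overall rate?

Desktop: Variant 2 13/19 = 68.4%, Campaign Red 125/207 = 60.4% → Variant 2
Tablet: Variant 2 41/128 = 32.0%, Campaign Red 1/6 = 16.7% → Variant 2
Overall: Variant 2 54/147 = 36.7%, Campaign Red 126/213 = 59.2% → Campaign Red
(Variant 2 wins every device group but Campaign Red wins overall — Variant 2's impressions skew toward the low-rate tablet group.)

Campaign Red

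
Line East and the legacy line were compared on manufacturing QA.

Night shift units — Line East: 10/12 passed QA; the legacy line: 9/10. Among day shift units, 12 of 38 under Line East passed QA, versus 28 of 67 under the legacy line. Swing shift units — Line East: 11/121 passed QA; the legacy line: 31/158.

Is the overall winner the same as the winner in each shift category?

Yes

Night shift: Line East 10/12 = 83.3%, the legacy line 9/10 = 90.0% → the legacy line
Day shift: Line East 12/38 = 31.6%, the legacy line 28/67 = 41.8% → the legacy line
Swing shift: Line East 11/121 = 9.1%, the legacy line 31/158 = 19.6% → the legacy line
Overall: Line East 33/171 = 19.3%, the legacy line 68/235 = 28.9% → the legacy line
The legacy line wins overall and in every shift group — no reversal.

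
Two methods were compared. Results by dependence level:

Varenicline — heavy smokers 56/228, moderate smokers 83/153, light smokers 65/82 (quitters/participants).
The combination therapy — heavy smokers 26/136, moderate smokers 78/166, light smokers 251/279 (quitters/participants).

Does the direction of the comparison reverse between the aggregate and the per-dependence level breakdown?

No

Heavy smokers: varenicline 56/228 = 24.6%, the combination therapy 26/136 = 19.1% → varenicline
Moderate smokers: varenicline 83/153 = 54.2%, the combination therapy 78/166 = 47.0% → varenicline
Light smokers: varenicline 65/82 = 79.3%, the combination therapy 251/279 = 90.0% → the combination therapy
Overall: varenicline 204/463 = 44.1%, the combination therapy 355/581 = 61.1% → the combination therapy
Neither sweeps: varenicline wins 2 of 3 groups, the combination therapy wins 1. The combination therapy wins overall but not every group — no Simpson reversal.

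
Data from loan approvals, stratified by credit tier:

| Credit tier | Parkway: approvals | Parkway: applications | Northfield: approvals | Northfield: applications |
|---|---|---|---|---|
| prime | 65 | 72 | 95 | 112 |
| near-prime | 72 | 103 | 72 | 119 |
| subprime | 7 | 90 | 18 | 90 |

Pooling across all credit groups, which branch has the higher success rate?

Prime: Parkway 65/72 = 90.3%, Northfield 95/112 = 84.8% → Parkway
Near-prime: Parkway 72/103 = 69.9%, Northfield 72/119 = 60.5% → Parkway
Subprime: Parkway 7/90 = 7.8%, Northfield 18/90 = 20.0% → Northfield
Overall: Parkway 144/265 = 54.3%, Northfield 185/321 = 57.6% → Northfield
(Neither sweeps every credit group, but Northfield has the higher pooled rate.)

Northfield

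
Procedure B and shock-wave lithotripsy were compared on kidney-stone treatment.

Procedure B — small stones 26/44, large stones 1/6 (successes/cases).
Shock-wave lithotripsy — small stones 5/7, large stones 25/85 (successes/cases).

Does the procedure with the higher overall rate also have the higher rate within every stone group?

Small stones: Procedure B 26/44 = 59.1%, shock-wave lithotripsy 5/7 = 71.4% → shock-wave lithotripsy
Large stones: Procedure B 1/6 = 16.7%, shock-wave lithotripsy 25/85 = 29.4% → shock-wave lithotripsy
Overall: Procedure B 27/50 = 54.0%, shock-wave lithotripsy 30/92 = 32.6% → Procedure B
Shock-wave lithotripsy wins each stone group but Procedure B wins overall — the comparison reverses. Shock-wave lithotripsy's cases skew toward large stones, which has a lower base rate.

No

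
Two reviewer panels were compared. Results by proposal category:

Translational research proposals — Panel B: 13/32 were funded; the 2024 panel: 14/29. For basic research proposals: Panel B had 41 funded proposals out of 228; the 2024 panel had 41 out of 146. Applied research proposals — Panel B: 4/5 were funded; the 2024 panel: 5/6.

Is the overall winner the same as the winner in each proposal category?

Yes

Translational research: Panel B 13/32 = 40.6%, the 2024 panel 14/29 = 48.3% → the 2024 panel
Basic research: Panel B 41/228 = 18.0%, the 2024 panel 41/146 = 28.1% → the 2024 panel
Applied research: Panel B 4/5 = 80.0%, the 2024 panel 5/6 = 83.3% → the 2024 panel
Overall: Panel B 58/265 = 21.9%, the 2024 panel 60/181 = 33.1% → the 2024 panel
The 2024 panel wins overall and in every proposal group — no reversal.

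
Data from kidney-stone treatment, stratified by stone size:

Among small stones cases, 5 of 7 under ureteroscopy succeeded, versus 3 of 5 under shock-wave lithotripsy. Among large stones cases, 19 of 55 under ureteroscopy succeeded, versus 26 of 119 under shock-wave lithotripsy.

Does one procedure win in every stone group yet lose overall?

Small stones: ureteroscopy 5/7 = 71.4%, shock-wave lithotripsy 3/5 = 60.0% → ureteroscopy
Large stones: ureteroscopy 19/55 = 34.5%, shock-wave lithotripsy 26/119 = 21.8% → ureteroscopy
Overall: ureteroscopy 24/62 = 38.7%, shock-wave lithotripsy 29/124 = 23.4% → ureteroscopy
Ureteroscopy wins overall and in every stone group — no reversal.

No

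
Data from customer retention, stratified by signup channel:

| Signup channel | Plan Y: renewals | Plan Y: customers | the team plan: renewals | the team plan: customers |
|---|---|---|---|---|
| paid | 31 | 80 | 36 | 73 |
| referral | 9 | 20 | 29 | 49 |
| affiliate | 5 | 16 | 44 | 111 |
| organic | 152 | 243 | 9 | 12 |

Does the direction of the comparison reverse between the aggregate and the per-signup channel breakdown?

Yes

Paid: Plan Y 31/80 = 38.8%, the team plan 36/73 = 49.3% → the team plan
Referral: Plan Y 9/20 = 45.0%, the team plan 29/49 = 59.2% → the team plan
Affiliate: Plan Y 5/16 = 31.2%, the team plan 44/111 = 39.6% → the team plan
Organic: Plan Y 152/243 = 62.6%, the team plan 9/12 = 75.0% → the team plan
Overall: Plan Y 197/359 = 54.9%, the team plan 118/245 = 48.2% → Plan Y
The team plan wins each signup group but Plan Y wins overall — the comparison reverses. The team plan's customers skew toward affiliate, which has a lower base rate.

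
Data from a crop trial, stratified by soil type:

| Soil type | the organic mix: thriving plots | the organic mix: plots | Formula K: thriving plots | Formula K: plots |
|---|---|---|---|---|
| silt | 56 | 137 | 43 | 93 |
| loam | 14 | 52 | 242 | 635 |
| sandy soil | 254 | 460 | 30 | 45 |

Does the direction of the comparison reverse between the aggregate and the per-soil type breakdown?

Silt: the organic mix 56/137 = 40.9%, Formula K 43/93 = 46.2% → Formula K
Loam: the organic mix 14/52 = 26.9%, Formula K 242/635 = 38.1% → Formula K
Sandy soil: the organic mix 254/460 = 55.2%, Formula K 30/45 = 66.7% → Formula K
Overall: the organic mix 324/649 = 49.9%, Formula K 315/773 = 40.8% → the organic mix
Formula K wins each soil group but the organic mix wins overall — the comparison reverses. Formula K's plots skew toward loam, which has a lower base rate.

Yes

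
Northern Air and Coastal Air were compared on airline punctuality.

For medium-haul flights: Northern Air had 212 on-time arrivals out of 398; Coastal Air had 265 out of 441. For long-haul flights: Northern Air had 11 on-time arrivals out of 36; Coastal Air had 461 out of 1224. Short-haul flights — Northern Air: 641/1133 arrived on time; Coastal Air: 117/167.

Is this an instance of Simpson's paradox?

Yes

Medium-haul: Northern Air 212/398 = 53.3%, Coastal Air 265/441 = 60.1% → Coastal Air
Long-haul: Northern Air 11/36 = 30.6%, Coastal Air 461/1224 = 37.7% → Coastal Air
Short-haul: Northern Air 641/1133 = 56.6%, Coastal Air 117/167 = 70.1% → Coastal Air
Overall: Northern Air 864/1567 = 55.1%, Coastal Air 843/1832 = 46.0% → Northern Air
Coastal Air wins each route group but Northern Air wins overall — the comparison reverses. Coastal Air's flights skew toward long-haul, which has a lower base rate.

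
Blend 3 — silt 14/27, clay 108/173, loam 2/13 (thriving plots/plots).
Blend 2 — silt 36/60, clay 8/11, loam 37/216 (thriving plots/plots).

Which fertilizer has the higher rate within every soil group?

Silt: Blend 3 14/27 = 51.9%, Blend 2 36/60 = 60.0% → Blend 2
Clay: Blend 3 108/173 = 62.4%, Blend 2 8/11 = 72.7% → Blend 2
Loam: Blend 3 2/13 = 15.4%, Blend 2 37/216 = 17.1% → Blend 2
Blend 2 has the higher rate in all 3 groups.

Blend 2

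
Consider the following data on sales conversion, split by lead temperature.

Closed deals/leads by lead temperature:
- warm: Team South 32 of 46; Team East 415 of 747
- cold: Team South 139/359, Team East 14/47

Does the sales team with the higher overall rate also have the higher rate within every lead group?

No

Warm: Team South 32/46 = 69.6%, Team East 415/747 = 55.6% → Team South
Cold: Team South 139/359 = 38.7%, Team East 14/47 = 29.8% → Team South
Overall: Team South 171/405 = 42.2%, Team East 429/794 = 54.0% → Team East
Team South wins each lead group but Team East wins overall — the comparison reverses. Team South's leads skew toward cold, which has a lower base rate.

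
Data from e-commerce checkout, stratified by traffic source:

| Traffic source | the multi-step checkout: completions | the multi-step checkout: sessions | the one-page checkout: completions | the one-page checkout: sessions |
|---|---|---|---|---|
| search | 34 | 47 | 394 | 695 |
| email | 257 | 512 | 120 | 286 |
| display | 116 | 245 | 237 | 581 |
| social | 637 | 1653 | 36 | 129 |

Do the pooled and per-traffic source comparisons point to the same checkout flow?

Search: the multi-step checkout 34/47 = 72.3%, the one-page checkout 394/695 = 56.7% → the multi-step checkout
Email: the multi-step checkout 257/512 = 50.2%, the one-page checkout 120/286 = 42.0% → the multi-step checkout
Display: the multi-step checkout 116/245 = 47.3%, the one-page checkout 237/581 = 40.8% → the multi-step checkout
Social: the multi-step checkout 637/1653 = 38.5%, the one-page checkout 36/129 = 27.9% → the multi-step checkout
Overall: the multi-step checkout 1044/2457 = 42.5%, the one-page checkout 787/1691 = 46.5% → the one-page checkout
The multi-step checkout wins each traffic group but the one-page checkout wins overall — the comparison reverses. The multi-step checkout's sessions skew toward social, which has a lower base rate.

No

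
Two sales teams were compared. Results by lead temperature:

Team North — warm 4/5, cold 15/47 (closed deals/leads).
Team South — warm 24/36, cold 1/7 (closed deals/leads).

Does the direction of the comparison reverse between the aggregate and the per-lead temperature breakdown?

Yes

Warm: Team North 4/5 = 80.0%, Team South 24/36 = 66.7% → Team North
Cold: Team North 15/47 = 31.9%, Team South 1/7 = 14.3% → Team North
Overall: Team North 19/52 = 36.5%, Team South 25/43 = 58.1% → Team South
Team North wins each lead group but Team South wins overall — the comparison reverses. Team North's leads skew toward cold, which has a lower base rate.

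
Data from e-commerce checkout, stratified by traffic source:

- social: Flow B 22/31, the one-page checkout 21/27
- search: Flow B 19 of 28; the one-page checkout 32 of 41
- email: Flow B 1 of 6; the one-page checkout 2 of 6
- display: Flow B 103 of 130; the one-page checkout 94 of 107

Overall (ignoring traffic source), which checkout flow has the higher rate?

the one-page checkout

Social: Flow B 22/31 = 71.0%, the one-page checkout 21/27 = 77.8% → the one-page checkout
Search: Flow B 19/28 = 67.9%, the one-page checkout 32/41 = 78.0% → the one-page checkout
Email: Flow B 1/6 = 16.7%, the one-page checkout 2/6 = 33.3% → the one-page checkout
Display: Flow B 103/130 = 79.2%, the one-page checkout 94/107 = 87.9% → the one-page checkout
Overall: Flow B 145/195 = 74.4%, the one-page checkout 149/181 = 82.3% → the one-page checkout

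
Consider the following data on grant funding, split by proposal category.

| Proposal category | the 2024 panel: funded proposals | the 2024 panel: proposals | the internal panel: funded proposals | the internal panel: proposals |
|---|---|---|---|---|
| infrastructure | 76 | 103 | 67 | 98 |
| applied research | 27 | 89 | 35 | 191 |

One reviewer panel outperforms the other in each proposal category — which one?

the 2024 panel

Infrastructure: the 2024 panel 76/103 = 73.8%, the internal panel 67/98 = 68.4% → the 2024 panel
Applied research: the 2024 panel 27/89 = 30.3%, the internal panel 35/191 = 18.3% → the 2024 panel
The 2024 panel has the higher rate in both groups.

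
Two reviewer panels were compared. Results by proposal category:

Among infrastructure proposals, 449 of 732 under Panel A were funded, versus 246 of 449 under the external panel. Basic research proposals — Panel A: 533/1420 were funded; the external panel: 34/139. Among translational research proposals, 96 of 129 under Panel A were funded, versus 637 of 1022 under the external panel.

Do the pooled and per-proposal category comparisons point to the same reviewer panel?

Infrastructure: Panel A 449/732 = 61.3%, the external panel 246/449 = 54.8% → Panel A
Basic research: Panel A 533/1420 = 37.5%, the external panel 34/139 = 24.5% → Panel A
Translational research: Panel A 96/129 = 74.4%, the external panel 637/1022 = 62.3% → Panel A
Overall: Panel A 1078/2281 = 47.3%, the external panel 917/1610 = 57.0% → the external panel
Panel A wins each proposal group but the external panel wins overall — the comparison reverses. Panel A's proposals skew toward basic research, which has a lower base rate.

No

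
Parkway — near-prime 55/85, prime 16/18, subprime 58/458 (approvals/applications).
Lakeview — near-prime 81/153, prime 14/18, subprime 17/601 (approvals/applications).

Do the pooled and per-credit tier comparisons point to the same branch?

Yes

Near-prime: Parkway 55/85 = 64.7%, Lakeview 81/153 = 52.9% → Parkway
Prime: Parkway 16/18 = 88.9%, Lakeview 14/18 = 77.8% → Parkway
Subprime: Parkway 58/458 = 12.7%, Lakeview 17/601 = 2.8% → Parkway
Overall: Parkway 129/561 = 23.0%, Lakeview 112/772 = 14.5% → Parkway
Parkway wins overall and in every credit group — no reversal.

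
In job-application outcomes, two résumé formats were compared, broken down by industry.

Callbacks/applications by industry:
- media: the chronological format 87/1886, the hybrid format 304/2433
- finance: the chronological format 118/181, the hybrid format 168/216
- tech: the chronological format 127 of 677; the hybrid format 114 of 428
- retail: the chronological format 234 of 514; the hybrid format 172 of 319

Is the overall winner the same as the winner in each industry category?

Media: the chronological format 87/1886 = 4.6%, the hybrid format 304/2433 = 12.5% → the hybrid format
Finance: the chronological format 118/181 = 65.2%, the hybrid format 168/216 = 77.8% → the hybrid format
Tech: the chronological format 127/677 = 18.8%, the hybrid format 114/428 = 26.6% → the hybrid format
Retail: the chronological format 234/514 = 45.5%, the hybrid format 172/319 = 53.9% → the hybrid format
Overall: the chronological format 566/3258 = 17.4%, the hybrid format 758/3396 = 22.3% → the hybrid format
The hybrid format wins overall and in every industry group — no reversal.

Yes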